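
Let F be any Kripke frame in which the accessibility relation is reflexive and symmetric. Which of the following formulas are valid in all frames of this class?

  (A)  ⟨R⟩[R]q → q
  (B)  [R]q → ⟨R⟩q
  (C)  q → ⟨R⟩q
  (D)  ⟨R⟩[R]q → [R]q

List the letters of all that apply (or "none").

Reflexive relations are serial.
(A) ⟨R⟩[R]q → q (the dual of axiom B) characterises the symmetric frames. Every such R is symmetric — valid.
(B) axiom D: valid iff R is serial. Every such R is serial — valid.
(C) q → ⟨R⟩q (the dual of axiom T) characterises the reflexive frames. Every such R is reflexive — valid.
(D) ⟨R⟩[R]q → [R]q (the dual of axiom 5) characterises the euclidean frames. Such an R need not be euclidean — not valid.

A, B, C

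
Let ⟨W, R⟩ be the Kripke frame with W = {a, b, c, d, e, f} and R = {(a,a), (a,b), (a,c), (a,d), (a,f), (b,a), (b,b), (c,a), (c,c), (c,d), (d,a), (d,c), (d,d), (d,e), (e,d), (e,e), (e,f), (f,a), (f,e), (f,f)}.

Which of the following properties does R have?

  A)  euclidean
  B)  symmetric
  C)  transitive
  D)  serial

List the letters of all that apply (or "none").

(A) not euclidean: a R b and a R c but not b R c.
(B) symmetric: every R-edge is matched by its reverse.
(C) not transitive: a R d and d R e but not a R e.
(D) serial: every world has an R-successor.

B, D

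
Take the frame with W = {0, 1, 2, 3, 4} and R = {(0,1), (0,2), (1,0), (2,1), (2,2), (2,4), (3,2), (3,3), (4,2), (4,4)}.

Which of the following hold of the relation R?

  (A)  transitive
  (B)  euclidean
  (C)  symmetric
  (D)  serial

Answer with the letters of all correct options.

(A) not transitive: 0 R 1 and 1 R 0 but not 0 R 0.
(B) not euclidean: 0 R 1 and 0 R 2 but not 1 R 2.
(C) not symmetric: 0 R 2 but not 2 R 0.
(D) serial: every world has an R-successor.

D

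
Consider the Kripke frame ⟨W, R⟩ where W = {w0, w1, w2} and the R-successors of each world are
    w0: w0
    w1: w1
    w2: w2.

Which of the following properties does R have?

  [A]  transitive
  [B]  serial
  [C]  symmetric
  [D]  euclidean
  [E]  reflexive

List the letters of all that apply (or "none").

(A) transitive: R is closed under composition.
(B) serial: every world has an R-successor.
(C) symmetric: every R-edge is matched by its reverse.
(D) euclidean: any two R-successors of the same world are R-related.
(E) reflexive: each world relates to itself.

A, B, C, D, E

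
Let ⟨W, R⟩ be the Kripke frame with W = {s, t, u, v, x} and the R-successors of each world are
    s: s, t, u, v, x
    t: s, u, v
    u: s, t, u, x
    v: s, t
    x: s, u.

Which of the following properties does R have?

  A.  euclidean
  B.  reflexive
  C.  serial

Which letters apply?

C

(A) not euclidean: s R t and s R x but not t R x.
(B) not reflexive: not t R t.
(C) serial: every world has an R-successor.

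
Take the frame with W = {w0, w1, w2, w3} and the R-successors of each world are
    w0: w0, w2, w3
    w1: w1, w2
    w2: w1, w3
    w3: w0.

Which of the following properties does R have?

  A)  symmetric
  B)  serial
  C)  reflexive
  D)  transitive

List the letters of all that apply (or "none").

B

(A) not symmetric: w0 R w2 but not w2 R w0.
(B) serial: every world has an R-successor.
(C) not reflexive: not w2 R w2.
(D) not transitive: w0 R w2 and w2 R w1 but not w0 R w1.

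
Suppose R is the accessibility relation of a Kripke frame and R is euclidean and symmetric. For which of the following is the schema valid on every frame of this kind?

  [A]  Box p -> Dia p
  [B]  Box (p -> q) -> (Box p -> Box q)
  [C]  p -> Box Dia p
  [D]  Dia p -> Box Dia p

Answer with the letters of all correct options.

B, C, D

A symmetric euclidean relation is transitive (uRv and vRw give vRu by symmetry, then uRw by the euclidean condition, applied at v).
(A) Box p -> Dia p (axiom D) characterises the serial frames. Such an R need not be serial — not valid.
(B) Box (p -> q) -> (Box p -> Box q) is the K axiom; it holds on all frames — valid.
(C) axiom B: valid iff R is symmetric. Every such R is symmetric — valid.
(D) Dia p -> Box Dia p (axiom 5) characterises the euclidean frames. Every such R is euclidean — valid.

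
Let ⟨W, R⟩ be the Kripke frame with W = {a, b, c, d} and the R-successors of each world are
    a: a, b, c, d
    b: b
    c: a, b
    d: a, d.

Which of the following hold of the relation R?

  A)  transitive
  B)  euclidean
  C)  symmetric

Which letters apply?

(A) not transitive: c R a and a R c but not c R c.
(B) not euclidean: a R b and a R a but not b R a.
(C) not symmetric: a R b but not b R a.

none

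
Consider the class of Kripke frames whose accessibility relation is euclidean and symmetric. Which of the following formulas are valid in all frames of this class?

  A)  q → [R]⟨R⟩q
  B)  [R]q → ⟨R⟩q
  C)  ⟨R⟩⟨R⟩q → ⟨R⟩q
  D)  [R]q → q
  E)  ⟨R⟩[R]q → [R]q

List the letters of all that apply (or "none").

A symmetric euclidean relation is transitive (uRv and vRw give vRu by symmetry, then uRw by the euclidean condition, applied at v).
(A) q → [R]⟨R⟩q is axiom B, which corresponds to symmetry. Every such R is symmetric — valid.
(B) [R]q → ⟨R⟩q is axiom D, which corresponds to seriality. Such an R need not be serial — not valid.
(C) ⟨R⟩⟨R⟩q → ⟨R⟩q is the dual of axiom 4; it is valid on a frame exactly when R is transitive. Every such R is transitive, so valid.
(D) [R]q → q is axiom T; it is valid on a frame exactly when R is reflexive. Such an R need not be reflexive, so not valid.
(E) ⟨R⟩[R]q → [R]q is the dual of axiom 5; it is valid on a frame exactly when R is euclidean. Every such R is euclidean, so valid.

A, C, E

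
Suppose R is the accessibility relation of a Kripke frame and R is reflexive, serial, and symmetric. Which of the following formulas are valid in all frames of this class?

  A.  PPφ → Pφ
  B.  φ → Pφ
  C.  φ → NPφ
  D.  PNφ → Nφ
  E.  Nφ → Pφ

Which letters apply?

(A) PPφ → Pφ (the dual of axiom 4) characterises the transitive frames. Such an R need not be transitive — not valid.
(B) the dual of axiom T: valid iff R is reflexive. Every such R is reflexive — valid.
(C) axiom B: valid iff R is symmetric. Every such R is symmetric — valid.
(D) the dual of axiom 5: valid iff R is euclidean. Such an R need not be euclidean — not valid.
(E) Nφ → Pφ is axiom D, which corresponds to seriality. Every such R is serial — valid.

B, C, E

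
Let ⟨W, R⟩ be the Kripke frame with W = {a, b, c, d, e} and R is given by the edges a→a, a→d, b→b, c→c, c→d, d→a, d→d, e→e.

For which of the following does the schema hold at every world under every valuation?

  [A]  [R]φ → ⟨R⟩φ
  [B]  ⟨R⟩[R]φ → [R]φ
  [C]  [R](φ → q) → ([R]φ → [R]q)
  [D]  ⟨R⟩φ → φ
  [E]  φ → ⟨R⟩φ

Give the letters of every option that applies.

R is reflexive: each world relates to itself.
R is not euclidean: c R d and c R c but not d R c.
R is serial: every world has an R-successor.
R is not a subset of the identity: a R d with a ≠ d.
(A) [R]φ → ⟨R⟩φ is axiom D, which corresponds to seriality. R is serial — valid.
(B) the dual of axiom 5: valid iff R is euclidean. R is not euclidean — not valid.
(C) this is just K, valid on every normal frame.
(D) ⟨R⟩φ → φ is the converse of T; it holds exactly when R ⊆ identity. Here R ⊄ identity — not valid.
(E) φ → ⟨R⟩φ is the dual of axiom T, which corresponds to reflexivity. R is reflexive — valid.

A, C, E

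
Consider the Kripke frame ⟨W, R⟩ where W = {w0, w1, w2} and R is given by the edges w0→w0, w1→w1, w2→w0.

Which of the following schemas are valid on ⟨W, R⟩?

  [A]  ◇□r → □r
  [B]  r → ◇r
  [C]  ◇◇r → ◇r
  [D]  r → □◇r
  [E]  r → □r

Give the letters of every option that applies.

R is not reflexive: not w2 R w2.
R is not symmetric: w2 R w0 but not w0 R w2.
R is transitive: R is closed under composition.
R is euclidean: any two R-successors of the same world are R-related.
R is not a subset of the identity: w2 R w0 with w2 ≠ w0.
(A) ◇□r → □r is the dual of axiom 5, which corresponds to the euclidean property. R is euclidean — valid.
(B) r → ◇r (the dual of axiom T) characterises the reflexive frames. R is not reflexive — not valid.
(C) the dual of axiom 4: valid iff R is transitive. R is transitive — valid.
(D) r → □◇r is axiom B; it is valid on a frame exactly when R is symmetric. R is not symmetric, so not valid.
(E) r → □r is valid only on frames where every R-edge is a self-loop. Here R ⊄ identity — not valid.

A, C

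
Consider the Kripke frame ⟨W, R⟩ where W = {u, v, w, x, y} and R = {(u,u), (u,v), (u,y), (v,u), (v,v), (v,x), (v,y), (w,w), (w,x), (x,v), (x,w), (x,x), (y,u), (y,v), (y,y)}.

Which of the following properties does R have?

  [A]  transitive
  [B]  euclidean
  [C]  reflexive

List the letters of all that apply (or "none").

(A) not transitive: u R v and v R x but not u R x.
(B) not euclidean: v R u and v R x but not u R x.
(C) reflexive: each world relates to itself.

C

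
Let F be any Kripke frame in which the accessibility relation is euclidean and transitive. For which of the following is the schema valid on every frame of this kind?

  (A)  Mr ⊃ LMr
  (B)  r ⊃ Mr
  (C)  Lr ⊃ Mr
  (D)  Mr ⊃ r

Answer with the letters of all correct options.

A

(A) Mr ⊃ LMr is axiom 5; it is valid on a frame exactly when R is euclidean. Every such R is euclidean, so valid.
(B) r ⊃ Mr is the dual of axiom T, which corresponds to reflexivity. Such an R need not be reflexive — not valid.
(C) axiom D: valid iff R is serial. Such an R need not be serial — not valid.
(D) Mr ⊃ r is valid only on frames where every R-edge is a self-loop. Such an R need not be a subset of the identity — not valid.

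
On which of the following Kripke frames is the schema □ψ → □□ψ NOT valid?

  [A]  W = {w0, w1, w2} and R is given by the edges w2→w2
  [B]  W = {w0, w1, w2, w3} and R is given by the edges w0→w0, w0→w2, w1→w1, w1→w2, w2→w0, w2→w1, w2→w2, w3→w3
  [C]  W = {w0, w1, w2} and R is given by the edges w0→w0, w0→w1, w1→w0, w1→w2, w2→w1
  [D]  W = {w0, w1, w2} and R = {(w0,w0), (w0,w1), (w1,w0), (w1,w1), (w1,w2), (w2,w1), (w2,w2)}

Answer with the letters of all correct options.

The schema □ψ → □□ψ is axiom 4; it is valid on a frame iff R is transitive.
(A) R is transitive (R is closed under composition), so the schema is valid here.
(B) R is not transitive (w0 R w2 and w2 R w1 but not w0 R w1), so the schema fails here.
(C) R is not transitive (w0 R w1 and w1 R w2 but not w0 R w2), so the schema fails here.
(D) R is not transitive (w0 R w1 and w1 R w2 but not w0 R w2), so the schema fails here.

B, C, D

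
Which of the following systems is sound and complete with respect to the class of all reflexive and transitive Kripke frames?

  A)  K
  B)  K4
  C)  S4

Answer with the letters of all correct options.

(A) K is determined by the class of arbitrary frames.
(B) K4 is determined by the class of transitive frames.
(C) S4 is determined by exactly this class.

C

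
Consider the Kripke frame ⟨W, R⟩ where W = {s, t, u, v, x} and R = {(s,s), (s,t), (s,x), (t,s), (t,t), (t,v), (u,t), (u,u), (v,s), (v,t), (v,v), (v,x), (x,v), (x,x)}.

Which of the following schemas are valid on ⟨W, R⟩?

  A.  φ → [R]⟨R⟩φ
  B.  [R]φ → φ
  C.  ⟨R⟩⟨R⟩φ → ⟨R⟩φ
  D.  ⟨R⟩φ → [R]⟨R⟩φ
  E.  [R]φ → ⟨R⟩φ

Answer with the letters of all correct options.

R is reflexive: each world relates to itself.
R is not symmetric: s R x but not x R s.
R is not transitive: s R t and t R v but not s R v.
R is not euclidean: s R t and s R x but not t R x.
R is serial: every world has an R-successor.
(A) axiom B: valid iff R is symmetric. R is not symmetric — not valid.
(B) [R]φ → φ is axiom T; it is valid on a frame exactly when R is reflexive. R is reflexive, so valid.
(C) ⟨R⟩⟨R⟩φ → ⟨R⟩φ is the dual of axiom 4; it is valid on a frame exactly when R is transitive. R is not transitive, so not valid.
(D) ⟨R⟩φ → [R]⟨R⟩φ is axiom 5; it is valid on a frame exactly when R is euclidean. R is not euclidean, so not valid.
(E) [R]φ → ⟨R⟩φ is axiom D, which corresponds to seriality. R is serial — valid.

B, E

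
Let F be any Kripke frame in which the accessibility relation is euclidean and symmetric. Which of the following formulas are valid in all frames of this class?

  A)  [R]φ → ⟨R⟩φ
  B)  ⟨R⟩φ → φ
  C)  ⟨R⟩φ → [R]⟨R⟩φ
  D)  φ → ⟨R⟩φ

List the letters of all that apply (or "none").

A symmetric euclidean relation is transitive (uRv and vRw give vRu by symmetry, then uRw by the euclidean condition, applied at v).
(A) [R]φ → ⟨R⟩φ is axiom D, which corresponds to seriality. Such an R need not be serial — not valid.
(B) ⟨R⟩φ → φ is the converse of T; it holds exactly when R ⊆ identity. Such an R need not be a subset of the identity — not valid.
(C) ⟨R⟩φ → [R]⟨R⟩φ (axiom 5) characterises the euclidean frames. Every such R is euclidean — valid.
(D) the dual of axiom T: valid iff R is reflexive. Such an R need not be reflexive — not valid.

C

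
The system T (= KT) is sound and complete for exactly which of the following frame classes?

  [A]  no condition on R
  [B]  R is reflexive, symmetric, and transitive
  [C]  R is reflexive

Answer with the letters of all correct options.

(A) this class determines K, not T (= KT).
(B) this class determines S5, not T (= KT).
(C) T (= KT) is sound and complete for exactly this class.

C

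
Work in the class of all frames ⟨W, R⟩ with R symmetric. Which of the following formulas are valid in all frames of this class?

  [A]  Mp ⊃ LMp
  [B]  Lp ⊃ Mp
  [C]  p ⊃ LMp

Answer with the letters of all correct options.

C

(A) Mp ⊃ LMp is axiom 5, which corresponds to the euclidean property. Such an R need not be euclidean — not valid.
(B) axiom D: valid iff R is serial. Such an R need not be serial — not valid.
(C) p ⊃ LMp (axiom B) characterises the symmetric frames. Every such R is symmetric — valid.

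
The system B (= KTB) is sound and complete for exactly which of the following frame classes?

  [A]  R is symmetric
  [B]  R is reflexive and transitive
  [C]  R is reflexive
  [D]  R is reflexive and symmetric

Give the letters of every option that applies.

D

(A) this class determines KB, not B (= KTB).
(B) this class determines S4, not B (= KTB).
(C) this class determines T (= KT), not B (= KTB).
(D) B (= KTB) is sound and complete for exactly this class.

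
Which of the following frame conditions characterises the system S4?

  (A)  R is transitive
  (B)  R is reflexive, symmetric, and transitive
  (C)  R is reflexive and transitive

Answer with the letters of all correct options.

C

(A) this class determines K4, not S4.
(B) this class determines S5, not S4.
(C) S4 is sound and complete for exactly this class.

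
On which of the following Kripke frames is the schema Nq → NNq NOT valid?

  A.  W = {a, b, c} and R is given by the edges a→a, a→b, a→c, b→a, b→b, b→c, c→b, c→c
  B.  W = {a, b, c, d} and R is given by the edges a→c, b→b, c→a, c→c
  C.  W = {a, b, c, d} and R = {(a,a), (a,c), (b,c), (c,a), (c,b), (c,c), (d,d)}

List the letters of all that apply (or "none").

The schema Nq → NNq is axiom 4; it is valid on a frame iff R is transitive.
(A) R is not transitive (c R b and b R a but not c R a), so the schema fails here.
(B) R is not transitive (a R c and c R a but not a R a), so the schema fails here.
(C) R is not transitive (a R c and c R b but not a R b), so the schema fails here.

A, B, C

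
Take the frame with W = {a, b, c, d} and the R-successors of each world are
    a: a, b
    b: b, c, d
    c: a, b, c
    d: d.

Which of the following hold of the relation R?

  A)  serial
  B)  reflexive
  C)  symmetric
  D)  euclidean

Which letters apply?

(A) serial: every world has an R-successor.
(B) reflexive: each world relates to itself.
(C) not symmetric: a R b but not b R a.
(D) not euclidean: a R b and a R a but not b R a.

A, B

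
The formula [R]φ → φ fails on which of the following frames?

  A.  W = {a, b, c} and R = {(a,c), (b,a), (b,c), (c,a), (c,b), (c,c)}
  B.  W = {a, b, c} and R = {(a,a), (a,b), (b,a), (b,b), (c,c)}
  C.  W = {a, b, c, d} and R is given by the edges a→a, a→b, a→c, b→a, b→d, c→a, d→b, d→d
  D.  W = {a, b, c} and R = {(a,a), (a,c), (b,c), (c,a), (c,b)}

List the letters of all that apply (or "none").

A, C, D

The schema [R]φ → φ is axiom T; it is valid on a frame iff R is reflexive.
(A) R is not reflexive (not a R a), so the schema fails here.
(B) R is reflexive (each world relates to itself), so the schema is valid here.
(C) R is not reflexive (not b R b), so the schema fails here.
(D) R is not reflexive (not b R b), so the schema fails here.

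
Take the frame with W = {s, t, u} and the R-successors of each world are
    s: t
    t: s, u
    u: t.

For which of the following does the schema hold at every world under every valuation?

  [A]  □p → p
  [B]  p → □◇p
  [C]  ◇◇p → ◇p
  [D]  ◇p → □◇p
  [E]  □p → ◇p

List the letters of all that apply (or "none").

B, E

R is not reflexive: not s R s.
R is symmetric: every R-edge is matched by its reverse.
R is not transitive: s R t and t R s but not s R s.
R is not euclidean: t R s and t R u but not s R u.
R is serial: every world has an R-successor.
(A) axiom T: valid iff R is reflexive. R is not reflexive — not valid.
(B) p → □◇p is axiom B, which corresponds to symmetry. R is symmetric — valid.
(C) ◇◇p → ◇p (the dual of axiom 4) characterises the transitive frames. R is not transitive — not valid.
(D) ◇p → □◇p is axiom 5, which corresponds to the euclidean property. R is not euclidean — not valid.
(E) □p → ◇p is axiom D, which corresponds to seriality. R is serial — valid.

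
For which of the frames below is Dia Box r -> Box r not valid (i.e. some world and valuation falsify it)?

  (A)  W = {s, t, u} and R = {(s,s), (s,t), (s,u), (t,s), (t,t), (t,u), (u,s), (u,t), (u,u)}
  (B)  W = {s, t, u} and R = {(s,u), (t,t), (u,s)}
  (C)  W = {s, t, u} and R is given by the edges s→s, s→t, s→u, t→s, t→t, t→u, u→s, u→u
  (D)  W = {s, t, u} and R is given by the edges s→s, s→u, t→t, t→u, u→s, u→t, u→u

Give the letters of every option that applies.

The schema Dia Box r -> Box r is the dual of axiom 5; it is valid on a frame iff R is euclidean.
(A) R is euclidean (any two R-successors of the same world are R-related), so the schema is valid here.
(B) R is not euclidean (s R u and s R u but not u R u), so the schema fails here.
(C) R is not euclidean (s R u and s R t but not u R t), so the schema fails here.
(D) R is not euclidean (u R s and u R t but not s R t), so the schema fails here.

B, C, D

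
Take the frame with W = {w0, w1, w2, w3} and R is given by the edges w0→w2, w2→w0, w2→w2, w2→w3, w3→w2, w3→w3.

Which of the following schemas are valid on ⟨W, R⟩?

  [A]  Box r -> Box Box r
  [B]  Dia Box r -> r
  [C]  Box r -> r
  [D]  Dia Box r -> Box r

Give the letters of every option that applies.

B

R is not reflexive: not w0 R w0.
R is symmetric: every R-edge is matched by its reverse.
R is not transitive: w0 R w2 and w2 R w0 but not w0 R w0.
R is not euclidean: w2 R w0 and w2 R w3 but not w0 R w3.
(A) Box r -> Box Box r is axiom 4, which corresponds to transitivity. R is not transitive — not valid.
(B) Dia Box r -> r (the dual of axiom B) characterises the symmetric frames. R is symmetric — valid.
(C) axiom T: valid iff R is reflexive. R is not reflexive — not valid.
(D) Dia Box r -> Box r is the dual of axiom 5, which corresponds to the euclidean property. R is not euclidean — not valid.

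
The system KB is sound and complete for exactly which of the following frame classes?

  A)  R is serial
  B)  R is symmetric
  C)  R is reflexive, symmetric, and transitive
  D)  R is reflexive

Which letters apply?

(A) this class determines D, not KB.
(B) KB is sound and complete for exactly this class.
(C) this class determines S5, not KB.
(D) this class determines T (= KT), not KB.

B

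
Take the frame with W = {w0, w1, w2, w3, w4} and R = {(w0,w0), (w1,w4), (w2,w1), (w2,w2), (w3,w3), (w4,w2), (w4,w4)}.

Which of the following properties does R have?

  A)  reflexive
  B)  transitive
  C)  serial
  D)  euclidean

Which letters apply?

(A) not reflexive: not w1 R w1.
(B) not transitive: w1 R w4 and w4 R w2 but not w1 R w2.
(C) serial: every world has an R-successor.
(D) not euclidean: w2 R w1 and w2 R w2 but not w1 R w2.

C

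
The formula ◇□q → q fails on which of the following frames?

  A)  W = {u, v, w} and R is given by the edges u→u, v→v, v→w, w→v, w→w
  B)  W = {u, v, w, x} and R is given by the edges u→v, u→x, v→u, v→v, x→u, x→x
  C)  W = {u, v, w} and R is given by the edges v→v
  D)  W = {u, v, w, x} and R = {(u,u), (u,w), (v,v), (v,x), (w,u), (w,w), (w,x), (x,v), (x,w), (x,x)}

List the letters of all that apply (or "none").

none

The schema ◇□q → q is the dual of axiom B; it is valid on a frame iff R is symmetric.
(A) R is symmetric (every R-edge is matched by its reverse), so the schema is valid here.
(B) R is symmetric (every R-edge is matched by its reverse), so the schema is valid here.
(C) R is symmetric (every R-edge is matched by its reverse), so the schema is valid here.
(D) R is symmetric (every R-edge is matched by its reverse), so the schema is valid here.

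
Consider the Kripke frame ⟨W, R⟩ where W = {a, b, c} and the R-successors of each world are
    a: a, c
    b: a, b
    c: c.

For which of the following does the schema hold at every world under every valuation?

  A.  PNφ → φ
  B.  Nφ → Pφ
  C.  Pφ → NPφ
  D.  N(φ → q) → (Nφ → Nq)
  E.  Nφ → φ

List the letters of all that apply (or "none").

B, D, E

R is reflexive: each world relates to itself.
R is not symmetric: a R c but not c R a.
R is not euclidean: a R c and a R a but not c R a.
R is serial: every world has an R-successor.
(A) PNφ → φ (the dual of axiom B) characterises the symmetric frames. R is not symmetric — not valid.
(B) axiom D: valid iff R is serial. R is serial — valid.
(C) axiom 5: valid iff R is euclidean. R is not euclidean — not valid.
(D) N(φ → q) → (Nφ → Nq) is axiom K, valid on every Kripke frame — valid.
(E) Nφ → φ is axiom T; it is valid on a frame exactly when R is reflexive. R is reflexive, so valid.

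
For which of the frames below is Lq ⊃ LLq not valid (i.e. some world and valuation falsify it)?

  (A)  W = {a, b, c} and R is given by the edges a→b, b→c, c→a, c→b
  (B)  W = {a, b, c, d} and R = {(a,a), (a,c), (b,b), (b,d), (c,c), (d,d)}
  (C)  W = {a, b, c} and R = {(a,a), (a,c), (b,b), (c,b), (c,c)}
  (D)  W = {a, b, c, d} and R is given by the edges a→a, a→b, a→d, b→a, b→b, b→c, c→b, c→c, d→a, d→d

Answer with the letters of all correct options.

A, C, D

The schema Lq ⊃ LLq is axiom 4; it is valid on a frame iff R is transitive.
(A) R is not transitive (a R b and b R c but not a R c), so the schema fails here.
(B) R is transitive (R is closed under composition), so the schema is valid here.
(C) R is not transitive (a R c and c R b but not a R b), so the schema fails here.
(D) R is not transitive (a R b and b R c but not a R c), so the schema fails here.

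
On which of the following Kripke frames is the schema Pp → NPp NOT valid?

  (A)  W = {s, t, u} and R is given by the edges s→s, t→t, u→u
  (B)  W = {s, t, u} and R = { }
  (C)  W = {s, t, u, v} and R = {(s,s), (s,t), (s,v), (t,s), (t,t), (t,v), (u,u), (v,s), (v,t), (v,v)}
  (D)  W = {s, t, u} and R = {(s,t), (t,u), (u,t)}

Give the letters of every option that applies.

D

The schema Pp → NPp is axiom 5; it is valid on a frame iff R is euclidean.
(A) R is euclidean (any two R-successors of the same world are R-related), so the schema is valid here.
(B) R is euclidean (any two R-successors of the same world are R-related), so the schema is valid here.
(C) R is euclidean (any two R-successors of the same world are R-related), so the schema is valid here.
(D) R is not euclidean (s R t and s R t but not t R t), so the schema fails here.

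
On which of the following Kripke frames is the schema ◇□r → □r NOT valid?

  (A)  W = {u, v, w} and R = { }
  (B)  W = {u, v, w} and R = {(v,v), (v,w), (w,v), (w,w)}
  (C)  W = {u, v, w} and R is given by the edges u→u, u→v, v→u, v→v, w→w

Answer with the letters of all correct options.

none

The schema ◇□r → □r is the dual of axiom 5; it is valid on a frame iff R is euclidean.
(A) R is euclidean (any two R-successors of the same world are R-related), so the schema is valid here.
(B) R is euclidean (any two R-successors of the same world are R-related), so the schema is valid here.
(C) R is euclidean (any two R-successors of the same world are R-related), so the schema is valid here.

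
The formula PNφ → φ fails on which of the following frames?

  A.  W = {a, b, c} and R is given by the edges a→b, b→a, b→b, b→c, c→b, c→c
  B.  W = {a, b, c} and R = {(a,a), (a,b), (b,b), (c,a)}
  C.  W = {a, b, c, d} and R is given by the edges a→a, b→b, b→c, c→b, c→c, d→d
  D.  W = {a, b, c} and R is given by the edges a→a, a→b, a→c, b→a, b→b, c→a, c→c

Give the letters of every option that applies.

The schema PNφ → φ is the dual of axiom B; it is valid on a frame iff R is symmetric.
(A) R is symmetric (every R-edge is matched by its reverse), so the schema is valid here.
(B) R is not symmetric (a R b but not b R a), so the schema fails here.
(C) R is symmetric (every R-edge is matched by its reverse), so the schema is valid here.
(D) R is symmetric (every R-edge is matched by its reverse), so the schema is valid here.

B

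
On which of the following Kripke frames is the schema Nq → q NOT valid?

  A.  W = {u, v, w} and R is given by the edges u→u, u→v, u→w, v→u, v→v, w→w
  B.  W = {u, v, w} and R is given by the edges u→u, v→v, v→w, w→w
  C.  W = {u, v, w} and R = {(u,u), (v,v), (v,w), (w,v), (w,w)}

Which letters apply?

none

The schema Nq → q is axiom T; it is valid on a frame iff R is reflexive.
(A) R is reflexive (each world relates to itself), so the schema is valid here.
(B) R is reflexive (each world relates to itself), so the schema is valid here.
(C) R is reflexive (each world relates to itself), so the schema is valid here.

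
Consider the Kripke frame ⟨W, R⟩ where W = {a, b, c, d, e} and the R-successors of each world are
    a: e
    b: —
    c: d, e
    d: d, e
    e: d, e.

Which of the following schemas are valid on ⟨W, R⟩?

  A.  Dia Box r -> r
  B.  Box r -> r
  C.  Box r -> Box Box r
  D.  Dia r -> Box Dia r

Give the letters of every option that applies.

D

R is not reflexive: not a R a.
R is not symmetric: a R e but not e R a.
R is not transitive: a R e and e R d but not a R d.
R is euclidean: any two R-successors of the same world are R-related.
(A) Dia Box r -> r is the dual of axiom B; it is valid on a frame exactly when R is symmetric. R is not symmetric, so not valid.
(B) Box r -> r (axiom T) characterises the reflexive frames. R is not reflexive — not valid.
(C) Box r -> Box Box r (axiom 4) characterises the transitive frames. R is not transitive — not valid.
(D) Dia r -> Box Dia r is axiom 5, which corresponds to the euclidean property. R is euclidean — valid.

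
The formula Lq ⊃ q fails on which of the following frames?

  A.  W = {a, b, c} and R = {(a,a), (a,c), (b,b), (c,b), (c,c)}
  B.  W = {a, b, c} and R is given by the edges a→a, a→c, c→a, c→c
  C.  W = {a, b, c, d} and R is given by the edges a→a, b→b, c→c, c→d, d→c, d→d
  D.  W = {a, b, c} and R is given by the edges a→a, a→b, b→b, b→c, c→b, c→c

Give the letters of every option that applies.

The schema Lq ⊃ q is axiom T; it is valid on a frame iff R is reflexive.
(A) R is reflexive (each world relates to itself), so the schema is valid here.
(B) R is not reflexive (not b R b), so the schema fails here.
(C) R is reflexive (each world relates to itself), so the schema is valid here.
(D) R is reflexive (each world relates to itself), so the schema is valid here.

B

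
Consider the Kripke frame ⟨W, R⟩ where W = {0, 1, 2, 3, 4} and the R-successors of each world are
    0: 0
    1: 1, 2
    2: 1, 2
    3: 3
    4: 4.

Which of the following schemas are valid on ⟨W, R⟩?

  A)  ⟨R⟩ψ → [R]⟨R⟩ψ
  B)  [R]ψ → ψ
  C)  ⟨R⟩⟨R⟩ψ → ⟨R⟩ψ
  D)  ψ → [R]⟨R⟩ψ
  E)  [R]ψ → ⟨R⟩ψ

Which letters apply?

R is reflexive: each world relates to itself.
R is symmetric: every R-edge is matched by its reverse.
R is transitive: R is closed under composition.
R is euclidean: any two R-successors of the same world are R-related.
R is serial: every world has an R-successor.
(A) axiom 5: valid iff R is euclidean. R is euclidean — valid.
(B) axiom T: valid iff R is reflexive. R is reflexive — valid.
(C) ⟨R⟩⟨R⟩ψ → ⟨R⟩ψ (the dual of axiom 4) characterises the transitive frames. R is transitive — valid.
(D) ψ → [R]⟨R⟩ψ (axiom B) characterises the symmetric frames. R is symmetric — valid.
(E) [R]ψ → ⟨R⟩ψ is axiom D; it is valid on a frame exactly when R is serial. R is serial, so valid.

A, B, C, D, E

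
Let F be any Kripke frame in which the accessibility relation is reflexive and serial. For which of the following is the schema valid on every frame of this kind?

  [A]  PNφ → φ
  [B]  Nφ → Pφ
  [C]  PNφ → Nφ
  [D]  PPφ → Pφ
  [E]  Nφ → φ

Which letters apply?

(A) the dual of axiom B: valid iff R is symmetric. Such an R need not be symmetric — not valid.
(B) Nφ → Pφ is axiom D, which corresponds to seriality. Every such R is serial — valid.
(C) the dual of axiom 5: valid iff R is euclidean. Such an R need not be euclidean — not valid.
(D) PPφ → Pφ is the dual of axiom 4; it is valid on a frame exactly when R is transitive. Such an R need not be transitive, so not valid.
(E) Nφ → φ (axiom T) characterises the reflexive frames. Every such R is reflexive — valid.

B, E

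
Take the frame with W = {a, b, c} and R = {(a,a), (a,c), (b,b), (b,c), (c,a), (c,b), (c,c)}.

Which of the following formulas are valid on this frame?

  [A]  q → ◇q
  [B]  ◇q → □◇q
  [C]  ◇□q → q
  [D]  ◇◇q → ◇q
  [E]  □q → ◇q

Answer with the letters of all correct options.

A, C, E

R is reflexive: each world relates to itself.
R is symmetric: every R-edge is matched by its reverse.
R is not transitive: a R c and c R b but not a R b.
R is not euclidean: c R a and c R b but not a R b.
R is serial: every world has an R-successor.
(A) the dual of axiom T: valid iff R is reflexive. R is reflexive — valid.
(B) ◇q → □◇q is axiom 5; it is valid on a frame exactly when R is euclidean. R is not euclidean, so not valid.
(C) ◇□q → q is the dual of axiom B, which corresponds to symmetry. R is symmetric — valid.
(D) ◇◇q → ◇q (the dual of axiom 4) characterises the transitive frames. R is not transitive — not valid.
(E) □q → ◇q is axiom D, which corresponds to seriality. R is serial — valid.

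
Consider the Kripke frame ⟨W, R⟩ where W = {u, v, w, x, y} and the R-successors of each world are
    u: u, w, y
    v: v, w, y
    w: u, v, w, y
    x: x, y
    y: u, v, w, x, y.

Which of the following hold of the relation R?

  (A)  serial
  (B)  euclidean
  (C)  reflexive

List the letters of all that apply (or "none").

(A) serial: every world has an R-successor.
(B) not euclidean: w R u and w R v but not u R v.
(C) reflexive: each world relates to itself.

A, C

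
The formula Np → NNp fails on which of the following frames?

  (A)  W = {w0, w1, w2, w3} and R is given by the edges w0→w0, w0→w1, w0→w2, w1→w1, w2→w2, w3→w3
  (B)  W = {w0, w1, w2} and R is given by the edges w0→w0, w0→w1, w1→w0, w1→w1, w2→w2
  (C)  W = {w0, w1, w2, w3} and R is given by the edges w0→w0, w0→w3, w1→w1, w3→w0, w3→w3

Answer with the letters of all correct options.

The schema Np → NNp is axiom 4; it is valid on a frame iff R is transitive.
(A) R is transitive (R is closed under composition), so the schema is valid here.
(B) R is transitive (R is closed under composition), so the schema is valid here.
(C) R is transitive (R is closed under composition), so the schema is valid here.

none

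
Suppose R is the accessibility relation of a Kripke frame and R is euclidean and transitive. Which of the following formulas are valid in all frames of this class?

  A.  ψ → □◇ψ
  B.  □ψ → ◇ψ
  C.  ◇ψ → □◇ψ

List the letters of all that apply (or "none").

C

(A) ψ → □◇ψ is axiom B; it is valid on a frame exactly when R is symmetric. Such an R need not be symmetric, so not valid.
(B) axiom D: valid iff R is serial. Such an R need not be serial — not valid.
(C) axiom 5: valid iff R is euclidean. Every such R is euclidean — valid.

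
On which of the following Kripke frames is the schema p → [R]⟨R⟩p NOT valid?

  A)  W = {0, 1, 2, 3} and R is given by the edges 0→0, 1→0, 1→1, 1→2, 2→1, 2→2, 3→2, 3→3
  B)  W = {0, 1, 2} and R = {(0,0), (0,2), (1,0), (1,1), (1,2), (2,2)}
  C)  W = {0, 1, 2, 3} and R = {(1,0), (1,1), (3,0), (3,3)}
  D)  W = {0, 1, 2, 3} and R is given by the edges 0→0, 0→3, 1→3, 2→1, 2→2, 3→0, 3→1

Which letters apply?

A, B, C, D

The schema p → [R]⟨R⟩p is axiom B; it is valid on a frame iff R is symmetric.
(A) R is not symmetric (1 R 0 but not 0 R 1), so the schema fails here.
(B) R is not symmetric (0 R 2 but not 2 R 0), so the schema fails here.
(C) R is not symmetric (1 R 0 but not 0 R 1), so the schema fails here.
(D) R is not symmetric (2 R 1 but not 1 R 2), so the schema fails here.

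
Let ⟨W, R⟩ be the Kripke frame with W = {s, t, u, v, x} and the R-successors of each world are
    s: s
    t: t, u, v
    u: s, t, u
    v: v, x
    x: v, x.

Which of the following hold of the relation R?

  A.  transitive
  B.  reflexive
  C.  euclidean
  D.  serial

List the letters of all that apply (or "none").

(A) not transitive: t R u and u R s but not t R s.
(B) reflexive: each world relates to itself.
(C) not euclidean: t R u and t R v but not u R v.
(D) serial: every world has an R-successor.

B, D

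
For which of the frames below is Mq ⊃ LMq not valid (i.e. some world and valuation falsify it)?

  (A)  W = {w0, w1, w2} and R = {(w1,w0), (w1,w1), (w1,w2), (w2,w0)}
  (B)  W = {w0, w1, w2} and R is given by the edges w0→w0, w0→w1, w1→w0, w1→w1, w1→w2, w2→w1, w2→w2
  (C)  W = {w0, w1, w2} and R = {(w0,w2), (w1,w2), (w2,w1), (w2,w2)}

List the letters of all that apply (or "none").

The schema Mq ⊃ LMq is axiom 5; it is valid on a frame iff R is euclidean.
(A) R is not euclidean (w1 R w0 and w1 R w1 but not w0 R w1), so the schema fails here.
(B) R is not euclidean (w1 R w0 and w1 R w2 but not w0 R w2), so the schema fails here.
(C) R is not euclidean (w2 R w1 and w2 R w1 but not w1 R w1), so the schema fails here.

A, B, C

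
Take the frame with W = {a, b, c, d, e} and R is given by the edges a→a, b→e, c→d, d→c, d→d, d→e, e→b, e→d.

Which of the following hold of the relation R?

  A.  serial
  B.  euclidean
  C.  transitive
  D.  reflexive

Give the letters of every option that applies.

A

(A) serial: every world has an R-successor.
(B) not euclidean: d R c and d R e but not c R e.
(C) not transitive: b R e and e R b but not b R b.
(D) not reflexive: not b R b.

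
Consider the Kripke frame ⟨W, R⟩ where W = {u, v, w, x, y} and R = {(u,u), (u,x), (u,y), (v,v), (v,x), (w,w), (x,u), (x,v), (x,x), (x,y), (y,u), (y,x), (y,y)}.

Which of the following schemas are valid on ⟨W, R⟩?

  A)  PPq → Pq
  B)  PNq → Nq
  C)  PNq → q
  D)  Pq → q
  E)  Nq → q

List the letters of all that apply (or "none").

C, E

R is reflexive: each world relates to itself.
R is symmetric: every R-edge is matched by its reverse.
R is not transitive: u R x and x R v but not u R v.
R is not euclidean: x R u and x R v but not u R v.
R is not a subset of the identity: u R x with u ≠ x.
(A) the dual of axiom 4: valid iff R is transitive. R is not transitive — not valid.
(B) the dual of axiom 5: valid iff R is euclidean. R is not euclidean — not valid.
(C) PNq → q is the dual of axiom B, which corresponds to symmetry. R is symmetric — valid.
(D) Pq → q is valid only on frames where every R-edge is a self-loop. Here R ⊄ identity — not valid.
(E) Nq → q (axiom T) characterises the reflexive frames. R is reflexive — valid.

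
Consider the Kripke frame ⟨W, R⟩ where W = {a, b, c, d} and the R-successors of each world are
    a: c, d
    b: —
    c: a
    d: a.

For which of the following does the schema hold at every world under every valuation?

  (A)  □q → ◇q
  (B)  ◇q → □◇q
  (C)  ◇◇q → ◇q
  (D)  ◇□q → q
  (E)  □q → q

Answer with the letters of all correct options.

R is not reflexive: not a R a.
R is symmetric: every R-edge is matched by its reverse.
R is not transitive: a R c and c R a but not a R a.
R is not euclidean: a R c and a R d but not c R d.
R is not serial: b has no R-successor.
(A) axiom D: valid iff R is serial. R is not serial — not valid.
(B) ◇q → □◇q is axiom 5; it is valid on a frame exactly when R is euclidean. R is not euclidean, so not valid.
(C) the dual of axiom 4: valid iff R is transitive. R is not transitive — not valid.
(D) ◇□q → q is the dual of axiom B, which corresponds to symmetry. R is symmetric — valid.
(E) □q → q is axiom T, which corresponds to reflexivity. R is not reflexive — not valid.

D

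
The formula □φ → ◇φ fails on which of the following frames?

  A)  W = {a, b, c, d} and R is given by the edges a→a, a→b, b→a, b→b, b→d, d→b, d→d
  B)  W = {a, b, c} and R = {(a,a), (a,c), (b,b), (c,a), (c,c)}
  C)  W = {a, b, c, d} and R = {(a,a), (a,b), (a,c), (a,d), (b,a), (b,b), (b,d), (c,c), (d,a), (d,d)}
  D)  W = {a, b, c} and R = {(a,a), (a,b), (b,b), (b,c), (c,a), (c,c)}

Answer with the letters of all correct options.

The schema □φ → ◇φ is axiom D; it is valid on a frame iff R is serial.
(A) R is not serial (c has no R-successor), so the schema fails here.
(B) R is serial (every world has an R-successor), so the schema is valid here.
(C) R is serial (every world has an R-successor), so the schema is valid here.
(D) R is serial (every world has an R-successor), so the schema is valid here.

A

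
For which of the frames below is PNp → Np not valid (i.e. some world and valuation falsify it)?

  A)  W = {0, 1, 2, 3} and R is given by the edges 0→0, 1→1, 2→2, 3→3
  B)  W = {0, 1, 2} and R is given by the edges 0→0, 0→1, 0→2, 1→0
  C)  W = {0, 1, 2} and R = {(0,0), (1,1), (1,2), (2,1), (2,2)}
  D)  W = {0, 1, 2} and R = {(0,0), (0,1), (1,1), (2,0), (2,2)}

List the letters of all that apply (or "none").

The schema PNp → Np is the dual of axiom 5; it is valid on a frame iff R is euclidean.
(A) R is euclidean (any two R-successors of the same world are R-related), so the schema is valid here.
(B) R is not euclidean (0 R 1 and 0 R 2 but not 1 R 2), so the schema fails here.
(C) R is euclidean (any two R-successors of the same world are R-related), so the schema is valid here.
(D) R is not euclidean (0 R 1 and 0 R 0 but not 1 R 0), so the schema fails here.

B, D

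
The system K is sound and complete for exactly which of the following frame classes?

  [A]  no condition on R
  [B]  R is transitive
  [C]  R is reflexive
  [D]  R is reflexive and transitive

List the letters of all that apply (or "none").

A

(A) K is sound and complete for exactly this class.
(B) this class determines K4, not K.
(C) this class determines T (= KT), not K.
(D) this class determines S4, not K.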